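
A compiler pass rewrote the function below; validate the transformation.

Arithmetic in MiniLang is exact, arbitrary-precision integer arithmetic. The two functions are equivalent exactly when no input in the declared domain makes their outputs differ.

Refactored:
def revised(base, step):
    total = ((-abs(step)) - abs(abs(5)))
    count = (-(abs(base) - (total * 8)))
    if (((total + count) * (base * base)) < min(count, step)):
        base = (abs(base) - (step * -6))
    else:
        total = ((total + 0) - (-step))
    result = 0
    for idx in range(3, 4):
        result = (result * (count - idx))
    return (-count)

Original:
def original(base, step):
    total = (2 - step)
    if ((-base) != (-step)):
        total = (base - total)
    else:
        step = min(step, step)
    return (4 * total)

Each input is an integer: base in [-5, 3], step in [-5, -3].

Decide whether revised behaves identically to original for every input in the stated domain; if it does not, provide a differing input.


Not equivalent: base=-5, step=-5 separates them (28 vs 85).
original: total=7, then ((-base) != (-step)) is false, then step=-5, then returns 28
revised: total=-10, then count=-85, then (((total + count) * (base * base)) < min(count, step)) is true, then base=-25, then result=0, then (idx=3), then result=0, then returns 85
verdict: not equivalent; witness: base=-5, step=-5


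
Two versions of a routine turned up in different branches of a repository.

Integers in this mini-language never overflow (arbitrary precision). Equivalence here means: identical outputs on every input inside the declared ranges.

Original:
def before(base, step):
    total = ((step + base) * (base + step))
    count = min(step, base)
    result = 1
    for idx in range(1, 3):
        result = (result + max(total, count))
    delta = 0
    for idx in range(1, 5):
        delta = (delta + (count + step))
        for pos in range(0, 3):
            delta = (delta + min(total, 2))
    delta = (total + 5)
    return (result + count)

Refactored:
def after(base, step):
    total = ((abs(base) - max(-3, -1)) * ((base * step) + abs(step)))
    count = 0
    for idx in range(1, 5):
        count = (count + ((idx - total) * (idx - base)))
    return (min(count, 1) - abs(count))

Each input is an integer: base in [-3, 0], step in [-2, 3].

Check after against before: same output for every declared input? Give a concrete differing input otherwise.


Not equivalent: base=-3, step=-2 separates them (48 vs -1288).
before: total=25, then count=-3, then result=1, then (idx=1), then result=26, then (idx=2), then result=51, then delta=0, then (idx=1), then delta=-5, then (pos=0), then delta=-3, then (pos=1), then delta=-1, then (pos=2), then delta=1, then (idx=2), then delta=-4, then (pos=0), then delta=-2, then (pos=1), then delta=0, then (pos=2), then delta=2, then (idx=3), then delta=-3, then (pos=0), then delta=-1, then (pos=1), then delta=1, then (pos=2), then delta=3, then (idx=4), then delta=-2, then (pos=0), then delta=0, then (pos=1), then delta=2, then (pos=2), then delta=4, then delta=30, then returns 48
after: total=32, then count=0, then (idx=1), then count=-124, then (idx=2), then count=-274, then (idx=3), then count=-448, then (idx=4), then count=-644, then returns -1288
verdict: not equivalent; witness: base=-3, step=-2


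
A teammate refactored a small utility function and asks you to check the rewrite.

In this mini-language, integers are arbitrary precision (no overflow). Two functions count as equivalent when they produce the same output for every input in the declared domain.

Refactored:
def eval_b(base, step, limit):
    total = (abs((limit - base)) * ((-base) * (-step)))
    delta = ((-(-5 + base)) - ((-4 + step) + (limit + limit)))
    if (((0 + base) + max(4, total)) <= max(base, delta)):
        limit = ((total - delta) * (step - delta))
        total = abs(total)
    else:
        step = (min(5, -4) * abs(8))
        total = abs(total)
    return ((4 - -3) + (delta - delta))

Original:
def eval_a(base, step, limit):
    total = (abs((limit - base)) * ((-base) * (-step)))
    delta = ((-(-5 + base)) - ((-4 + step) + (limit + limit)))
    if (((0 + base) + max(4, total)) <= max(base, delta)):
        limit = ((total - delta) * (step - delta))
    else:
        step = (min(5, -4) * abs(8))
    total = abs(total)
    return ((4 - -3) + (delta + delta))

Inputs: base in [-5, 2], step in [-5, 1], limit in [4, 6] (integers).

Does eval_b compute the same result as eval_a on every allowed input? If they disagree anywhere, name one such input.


base=-5, step=-5, limit=4 yields 29 from eval_a but 7 from eval_b.
verdict: not equivalent; witness: base=-5, step=-5, limit=4


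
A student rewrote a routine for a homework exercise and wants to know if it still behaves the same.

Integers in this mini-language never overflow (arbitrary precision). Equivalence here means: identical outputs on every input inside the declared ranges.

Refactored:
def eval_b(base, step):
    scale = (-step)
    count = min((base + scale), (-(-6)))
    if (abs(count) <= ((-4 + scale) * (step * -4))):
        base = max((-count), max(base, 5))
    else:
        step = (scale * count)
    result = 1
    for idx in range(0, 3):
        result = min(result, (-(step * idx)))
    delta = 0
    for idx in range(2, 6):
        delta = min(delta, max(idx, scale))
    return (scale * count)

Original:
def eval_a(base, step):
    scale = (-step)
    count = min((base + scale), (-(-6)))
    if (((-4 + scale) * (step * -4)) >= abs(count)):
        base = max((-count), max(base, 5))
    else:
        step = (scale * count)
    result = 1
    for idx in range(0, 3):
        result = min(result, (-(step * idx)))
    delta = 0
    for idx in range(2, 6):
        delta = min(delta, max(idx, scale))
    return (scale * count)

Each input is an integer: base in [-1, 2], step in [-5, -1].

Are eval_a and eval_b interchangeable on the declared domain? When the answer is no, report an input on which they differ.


Equivalent — the differences include comparison usage differs, yet no declared input distinguishes the two.
Tracing base=0, step=-4: eval_a: scale := 4 | count := 4 | (((-4 + scale) * (step * -4)) >= abs(count)): false | step := 16 | result := 1 | iter idx=0: | result := 0 | iter idx=1: | result := -16 | iter idx=2: | result := -32 | delta := 0 | iter idx=2: | delta := 0 | iter idx=3: | delta := 0 | iter idx=4: | delta := 0 | iter idx=5: | delta := 0 | result 16 | eval_b: scale := 4 | count := 4 | (abs(count) <= ((-4 + scale) * (step * -4))): false | step := 16 | result := 1 | iter idx=0: | result := 0 | iter idx=1: | result := -16 | iter idx=2: | result := -32 | delta := 0 | iter idx=2: | delta := 0 | iter idx=3: | delta := 0 | iter idx=4: | delta := 0 | iter idx=5: | delta := 0 | result 16 — matching result 16.
Every one of the 20 inputs gives matching results.
verdict: equivalent


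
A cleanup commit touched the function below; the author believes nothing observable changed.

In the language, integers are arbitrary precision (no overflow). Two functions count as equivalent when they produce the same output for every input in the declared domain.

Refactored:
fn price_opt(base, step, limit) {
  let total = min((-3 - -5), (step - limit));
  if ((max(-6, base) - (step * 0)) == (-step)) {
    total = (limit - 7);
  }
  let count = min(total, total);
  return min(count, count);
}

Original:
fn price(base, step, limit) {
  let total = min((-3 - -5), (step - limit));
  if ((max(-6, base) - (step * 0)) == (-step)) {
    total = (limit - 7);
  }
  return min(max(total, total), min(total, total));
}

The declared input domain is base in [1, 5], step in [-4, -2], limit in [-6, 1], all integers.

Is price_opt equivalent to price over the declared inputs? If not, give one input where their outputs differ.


Equivalent. The edit looks behavioral (`max(total, total)` became `min(total, total)`), but over these ranges it never changes the outcome.
Every one of the 120 inputs gives matching results.
Tracing base=3, step=-3, limit=-6: price: total = 2; ((max(-6, base) - (step * 0)) == (-step)) -> true; total = -13; return -13 | price_opt: total = 2; ((max(-6, base) - (step * 0)) == (-step)) -> true; total = -13; count = -13; return -13 — matching result -13.
verdict: equivalent


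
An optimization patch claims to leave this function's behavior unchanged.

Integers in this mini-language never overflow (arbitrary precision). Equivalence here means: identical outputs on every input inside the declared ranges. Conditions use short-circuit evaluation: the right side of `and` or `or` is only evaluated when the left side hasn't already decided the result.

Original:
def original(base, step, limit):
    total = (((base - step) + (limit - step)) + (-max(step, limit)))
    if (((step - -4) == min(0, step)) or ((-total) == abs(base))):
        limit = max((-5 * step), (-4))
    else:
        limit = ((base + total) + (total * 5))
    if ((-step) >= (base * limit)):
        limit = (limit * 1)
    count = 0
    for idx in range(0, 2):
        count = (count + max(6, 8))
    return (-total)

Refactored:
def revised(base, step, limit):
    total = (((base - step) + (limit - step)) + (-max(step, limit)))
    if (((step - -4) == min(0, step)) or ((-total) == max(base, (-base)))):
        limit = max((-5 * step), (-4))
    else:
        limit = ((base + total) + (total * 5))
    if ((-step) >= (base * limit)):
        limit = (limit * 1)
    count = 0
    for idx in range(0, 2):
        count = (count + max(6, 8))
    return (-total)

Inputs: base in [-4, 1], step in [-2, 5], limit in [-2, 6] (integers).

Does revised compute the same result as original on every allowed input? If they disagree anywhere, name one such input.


Differences: min/max/abs usage differs — yet all 432 inputs agree.
verdict: equivalent


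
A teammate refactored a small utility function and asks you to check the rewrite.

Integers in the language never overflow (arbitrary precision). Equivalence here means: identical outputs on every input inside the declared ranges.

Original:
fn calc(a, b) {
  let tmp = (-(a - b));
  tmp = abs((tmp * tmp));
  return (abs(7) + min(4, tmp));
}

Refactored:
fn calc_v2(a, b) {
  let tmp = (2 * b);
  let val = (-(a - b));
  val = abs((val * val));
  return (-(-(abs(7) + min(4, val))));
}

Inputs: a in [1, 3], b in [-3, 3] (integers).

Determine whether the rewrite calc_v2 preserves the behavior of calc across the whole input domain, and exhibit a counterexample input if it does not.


This is a faithful refactor — local variable names differ, plus arithmetic usage differs, plus constant usage differs, plus statement counts differ, but the computed results match everywhere.
One worked example (a=3, b=0) — calc: tmp becomes -3; next tmp becomes 9; next final value 11; calc_v2: tmp becomes 0; next val becomes -3; next val becomes 9; next final value 11; agreement on 11.
An exhaustive pass over the 21 declared inputs shows identical outputs.
verdict: equivalent


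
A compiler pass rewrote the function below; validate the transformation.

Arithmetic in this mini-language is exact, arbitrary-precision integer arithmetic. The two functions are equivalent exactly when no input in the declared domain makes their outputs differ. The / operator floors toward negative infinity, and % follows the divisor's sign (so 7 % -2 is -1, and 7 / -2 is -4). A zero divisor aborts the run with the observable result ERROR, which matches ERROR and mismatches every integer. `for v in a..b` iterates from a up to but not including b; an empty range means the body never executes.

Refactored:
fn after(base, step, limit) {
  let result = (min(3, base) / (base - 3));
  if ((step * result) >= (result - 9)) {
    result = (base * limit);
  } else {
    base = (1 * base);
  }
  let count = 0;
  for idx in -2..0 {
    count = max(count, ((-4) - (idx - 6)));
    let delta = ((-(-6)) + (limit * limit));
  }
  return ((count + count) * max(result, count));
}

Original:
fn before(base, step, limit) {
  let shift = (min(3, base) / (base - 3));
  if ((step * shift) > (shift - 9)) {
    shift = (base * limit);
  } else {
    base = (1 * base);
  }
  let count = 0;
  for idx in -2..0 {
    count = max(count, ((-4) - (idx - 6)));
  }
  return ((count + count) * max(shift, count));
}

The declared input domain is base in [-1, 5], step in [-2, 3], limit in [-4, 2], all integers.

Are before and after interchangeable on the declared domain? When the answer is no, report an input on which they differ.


At base=4, step=-2, limit=2: before gives 32, after gives 64.
verdict: not equivalent; witness: base=4, step=-2, limit=2


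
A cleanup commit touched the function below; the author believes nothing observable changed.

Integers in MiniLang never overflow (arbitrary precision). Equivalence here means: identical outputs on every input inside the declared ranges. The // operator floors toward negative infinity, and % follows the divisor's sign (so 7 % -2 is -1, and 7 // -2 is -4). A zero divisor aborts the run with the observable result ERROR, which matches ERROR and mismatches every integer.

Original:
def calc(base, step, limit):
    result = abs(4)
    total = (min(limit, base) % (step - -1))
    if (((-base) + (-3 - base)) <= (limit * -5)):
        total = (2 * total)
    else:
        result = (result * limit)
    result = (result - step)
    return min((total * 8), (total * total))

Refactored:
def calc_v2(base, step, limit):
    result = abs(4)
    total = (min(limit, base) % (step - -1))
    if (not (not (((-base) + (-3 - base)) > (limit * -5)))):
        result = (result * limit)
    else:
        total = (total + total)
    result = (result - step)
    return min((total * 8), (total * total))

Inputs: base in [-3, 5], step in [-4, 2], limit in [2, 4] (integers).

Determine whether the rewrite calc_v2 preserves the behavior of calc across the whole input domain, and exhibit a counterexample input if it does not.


Comparing the listings, the differences include: comparison usage differs; also boolean connective usage differs; also constant usage differs; also arithmetic usage differs.
One worked example (base=-1, step=-2, limit=4) — calc: result becomes 4; next total becomes 0; next (((-base) + (-3 - base)) <= (limit * -5)) evaluates to false; next result becomes 16; next result becomes 18; next final value 0; calc_v2: result becomes 4; next total becomes 0; next (not (not (((-base) + (-3 - base)) > (limit * -5)))) evaluates to true; next result becomes 16; next result becomes 18; next final value 0; agreement on 0.
Across all 189 domain points the two functions coincide.
verdict: equivalent


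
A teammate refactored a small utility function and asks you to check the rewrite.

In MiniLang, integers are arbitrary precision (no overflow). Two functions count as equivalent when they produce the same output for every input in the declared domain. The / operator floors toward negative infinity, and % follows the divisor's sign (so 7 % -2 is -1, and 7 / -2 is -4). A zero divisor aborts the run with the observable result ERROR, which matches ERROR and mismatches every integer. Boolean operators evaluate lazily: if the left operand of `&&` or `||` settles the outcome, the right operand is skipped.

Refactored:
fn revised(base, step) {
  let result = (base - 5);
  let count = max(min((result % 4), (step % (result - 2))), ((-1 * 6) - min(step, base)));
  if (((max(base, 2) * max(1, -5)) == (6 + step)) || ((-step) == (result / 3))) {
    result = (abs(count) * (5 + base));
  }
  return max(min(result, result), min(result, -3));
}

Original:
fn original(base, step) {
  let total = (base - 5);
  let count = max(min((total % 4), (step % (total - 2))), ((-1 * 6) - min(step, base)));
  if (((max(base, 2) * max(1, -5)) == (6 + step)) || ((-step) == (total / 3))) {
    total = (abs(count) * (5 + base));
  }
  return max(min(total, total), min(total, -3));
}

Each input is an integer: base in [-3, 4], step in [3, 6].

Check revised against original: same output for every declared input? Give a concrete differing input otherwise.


The two versions differ — the changes include local variable names differ.
Spot check at base=-3, step=5 — original: total becomes -8; next count becomes -3; next (((max(base, 2) * max(1, -5)) == (6 + step)) || ((-step) == (total / 3))) evaluates to false; next final value -8. revised: result becomes -8; next count becomes -3; next (((max(base, 2) * max(1, -5)) == (6 + step)) || ((-step) == (result / 3))) evaluates to false; next final value -8. Both give -8.
Across all 32 domain points the two functions coincide.
verdict: equivalent


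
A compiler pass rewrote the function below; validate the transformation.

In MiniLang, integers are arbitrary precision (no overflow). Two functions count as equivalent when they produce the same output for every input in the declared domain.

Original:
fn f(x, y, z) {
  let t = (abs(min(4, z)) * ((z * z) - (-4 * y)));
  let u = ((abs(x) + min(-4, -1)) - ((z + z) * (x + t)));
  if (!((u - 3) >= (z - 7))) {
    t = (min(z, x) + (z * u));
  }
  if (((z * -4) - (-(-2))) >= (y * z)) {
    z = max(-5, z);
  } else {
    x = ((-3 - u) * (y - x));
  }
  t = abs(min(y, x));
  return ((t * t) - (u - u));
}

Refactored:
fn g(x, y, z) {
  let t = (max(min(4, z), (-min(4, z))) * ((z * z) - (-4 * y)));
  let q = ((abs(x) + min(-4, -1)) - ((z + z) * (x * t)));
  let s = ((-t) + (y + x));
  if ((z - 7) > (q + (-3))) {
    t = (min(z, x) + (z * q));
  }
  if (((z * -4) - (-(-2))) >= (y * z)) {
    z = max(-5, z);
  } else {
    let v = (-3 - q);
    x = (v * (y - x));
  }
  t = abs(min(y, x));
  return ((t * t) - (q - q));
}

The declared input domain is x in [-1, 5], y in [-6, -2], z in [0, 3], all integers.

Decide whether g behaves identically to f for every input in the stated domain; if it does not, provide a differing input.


Consider the input x=-1, y=-5, z=1.
f: t := -19 | u := 37 | (!((u - 3) >= (z - 7))): false | (((z * -4) - (-(-2))) >= (y * z)): false | x := 160 | t := 5 | result 25
g: t := -19 | q := -41 | s := 13 | ((z - 7) > (q + (-3))): true | t := -42 | (((z * -4) - (-(-2))) >= (y * z)): false | v := 38 | x := -152 | t := 152 | result 23104
25 vs 23104 — the two versions disagree here.
verdict: not equivalent; witness: x=-1, y=-5, z=1


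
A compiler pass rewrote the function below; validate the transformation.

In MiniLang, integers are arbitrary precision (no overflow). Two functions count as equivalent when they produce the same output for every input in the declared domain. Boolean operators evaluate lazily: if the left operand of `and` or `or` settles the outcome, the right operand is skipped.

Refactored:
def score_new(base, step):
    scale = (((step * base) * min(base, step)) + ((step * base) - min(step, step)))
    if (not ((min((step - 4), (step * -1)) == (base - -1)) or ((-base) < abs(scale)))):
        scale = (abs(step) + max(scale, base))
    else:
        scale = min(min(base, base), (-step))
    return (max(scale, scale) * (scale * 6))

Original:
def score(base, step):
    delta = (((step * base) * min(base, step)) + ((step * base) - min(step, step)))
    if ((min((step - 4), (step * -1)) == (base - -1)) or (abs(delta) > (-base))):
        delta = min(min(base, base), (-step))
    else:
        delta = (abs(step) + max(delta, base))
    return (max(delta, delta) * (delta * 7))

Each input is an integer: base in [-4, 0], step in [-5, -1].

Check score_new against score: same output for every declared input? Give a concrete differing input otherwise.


Not equivalent: base=-4, step=-5 separates them (112 vs 96).
score: delta := -75 | ((min((step - 4), (step * -1)) == (base - -1)) or (abs(delta) > (-base))): true | delta := -4 | result 112
score_new: scale := -75 | (not ((min((step - 4), (step * -1)) == (base - -1)) or ((-base) < abs(scale)))): false | scale := -4 | result 96
verdict: not equivalent; witness: base=-4, step=-5


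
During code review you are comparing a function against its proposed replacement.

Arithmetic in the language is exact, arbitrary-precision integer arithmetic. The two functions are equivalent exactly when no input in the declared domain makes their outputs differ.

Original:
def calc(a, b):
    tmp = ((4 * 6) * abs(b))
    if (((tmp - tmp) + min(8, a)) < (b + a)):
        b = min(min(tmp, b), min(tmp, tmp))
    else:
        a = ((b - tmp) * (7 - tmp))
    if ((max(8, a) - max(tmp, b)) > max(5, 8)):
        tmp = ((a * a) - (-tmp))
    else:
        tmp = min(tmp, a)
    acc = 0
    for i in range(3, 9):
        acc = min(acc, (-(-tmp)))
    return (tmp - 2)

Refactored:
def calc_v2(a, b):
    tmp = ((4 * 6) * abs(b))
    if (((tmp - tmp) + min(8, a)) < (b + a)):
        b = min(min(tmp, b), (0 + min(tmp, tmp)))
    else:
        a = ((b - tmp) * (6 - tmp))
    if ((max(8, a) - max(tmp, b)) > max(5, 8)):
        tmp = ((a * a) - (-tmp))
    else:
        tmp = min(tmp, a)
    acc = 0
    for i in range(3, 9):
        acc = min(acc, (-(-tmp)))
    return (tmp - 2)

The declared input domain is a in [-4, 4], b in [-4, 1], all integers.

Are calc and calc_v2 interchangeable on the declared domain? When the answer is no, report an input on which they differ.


Run the pair on a=-4, b=-4.
calc: tmp := 96 | (((tmp - tmp) + min(8, a)) < (b + a)): false | a := 8900 | ((max(8, a) - max(tmp, b)) > max(5, 8)): true | tmp := 79210096 | acc := 0 | iter i=3: | acc := 0 | iter i=4: | acc := 0 | iter i=5: | acc := 0 | iter i=6: | acc := 0 | iter i=7: | acc := 0 | iter i=8: | acc := 0 | result 79210094
calc_v2: tmp := 96 | (((tmp - tmp) + min(8, a)) < (b + a)): false | a := 9000 | ((max(8, a) - max(tmp, b)) > max(5, 8)): true | tmp := 81000096 | acc := 0 | iter i=3: | acc := 0 | iter i=4: | acc := 0 | iter i=5: | acc := 0 | iter i=6: | acc := 0 | iter i=7: | acc := 0 | iter i=8: | acc := 0 | result 81000094
79210094 != 81000094, so the rewrite changes behavior.
verdict: not equivalent; witness: a=-4, b=-4


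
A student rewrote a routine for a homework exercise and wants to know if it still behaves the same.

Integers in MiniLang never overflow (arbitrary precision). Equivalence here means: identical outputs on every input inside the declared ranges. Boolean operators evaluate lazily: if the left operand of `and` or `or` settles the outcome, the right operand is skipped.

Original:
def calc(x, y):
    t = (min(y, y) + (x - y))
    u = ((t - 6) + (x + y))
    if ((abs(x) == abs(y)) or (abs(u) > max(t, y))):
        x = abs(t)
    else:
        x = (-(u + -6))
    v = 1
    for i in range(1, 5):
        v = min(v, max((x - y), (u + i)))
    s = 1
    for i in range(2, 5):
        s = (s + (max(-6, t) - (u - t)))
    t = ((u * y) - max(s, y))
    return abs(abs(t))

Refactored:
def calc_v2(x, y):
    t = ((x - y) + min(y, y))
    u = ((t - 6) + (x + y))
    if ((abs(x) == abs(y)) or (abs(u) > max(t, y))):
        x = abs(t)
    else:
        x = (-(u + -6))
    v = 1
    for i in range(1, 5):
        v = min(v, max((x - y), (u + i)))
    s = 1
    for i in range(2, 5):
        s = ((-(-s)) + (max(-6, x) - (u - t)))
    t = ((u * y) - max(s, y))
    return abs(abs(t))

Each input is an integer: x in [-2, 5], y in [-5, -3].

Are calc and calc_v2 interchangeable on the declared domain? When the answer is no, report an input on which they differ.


These are not equivalent — on x=-2, y=-5 the outputs split (41 vs 29).
calc: t = -2; u = -15; ((abs(x) == abs(y)) or (abs(u) > max(t, y))) -> true; x = 2; v = 1; [i=1]; v = 1; [i=2]; v = 1; [i=3]; v = 1; [i=4]; v = 1; s = 1; [i=2]; s = 12; [i=3]; s = 23; [i=4]; s = 34; t = 41; return 41
calc_v2: t = -2; u = -15; ((abs(x) == abs(y)) or (abs(u) > max(t, y))) -> true; x = 2; v = 1; [i=1]; v = 1; [i=2]; v = 1; [i=3]; v = 1; [i=4]; v = 1; s = 1; [i=2]; s = 16; [i=3]; s = 31; [i=4]; s = 46; t = 29; return 29
verdict: not equivalent; witness: x=-2, y=-5


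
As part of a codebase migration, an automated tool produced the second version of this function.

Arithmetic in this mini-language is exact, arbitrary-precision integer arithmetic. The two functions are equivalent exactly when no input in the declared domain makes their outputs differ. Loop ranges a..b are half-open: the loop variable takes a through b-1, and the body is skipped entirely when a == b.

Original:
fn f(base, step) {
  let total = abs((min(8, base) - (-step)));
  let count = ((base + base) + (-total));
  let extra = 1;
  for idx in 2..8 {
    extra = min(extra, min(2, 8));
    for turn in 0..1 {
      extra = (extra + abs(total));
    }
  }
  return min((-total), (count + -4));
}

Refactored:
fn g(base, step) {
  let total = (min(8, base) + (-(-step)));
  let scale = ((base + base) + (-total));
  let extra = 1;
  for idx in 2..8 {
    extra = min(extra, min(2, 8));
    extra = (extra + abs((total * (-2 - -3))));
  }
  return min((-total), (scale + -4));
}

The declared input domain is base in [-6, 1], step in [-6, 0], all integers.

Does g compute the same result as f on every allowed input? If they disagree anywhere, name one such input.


These are not equivalent — on base=-6, step=-6 the outputs split (-28 vs -4).
f: total = 12; count = -24; extra = 1; [idx=2]; extra = 1; [turn=0]; extra = 13; [idx=3]; extra = 2; [turn=0]; extra = 14; [idx=4]; extra = 2; [turn=0]; extra = 14; [idx=5]; extra = 2; [turn=0]; extra = 14; [idx=6]; extra = 2; [turn=0]; extra = 14; [idx=7]; extra = 2; [turn=0]; extra = 14; return -28
g: total = -12; scale = 0; extra = 1; [idx=2]; extra = 1; extra = 13; [idx=3]; extra = 2; extra = 14; [idx=4]; extra = 2; extra = 14; [idx=5]; extra = 2; extra = 14; [idx=6]; extra = 2; extra = 14; [idx=7]; extra = 2; extra = 14; return -4
verdict: not equivalent; witness: base=-6, step=-6


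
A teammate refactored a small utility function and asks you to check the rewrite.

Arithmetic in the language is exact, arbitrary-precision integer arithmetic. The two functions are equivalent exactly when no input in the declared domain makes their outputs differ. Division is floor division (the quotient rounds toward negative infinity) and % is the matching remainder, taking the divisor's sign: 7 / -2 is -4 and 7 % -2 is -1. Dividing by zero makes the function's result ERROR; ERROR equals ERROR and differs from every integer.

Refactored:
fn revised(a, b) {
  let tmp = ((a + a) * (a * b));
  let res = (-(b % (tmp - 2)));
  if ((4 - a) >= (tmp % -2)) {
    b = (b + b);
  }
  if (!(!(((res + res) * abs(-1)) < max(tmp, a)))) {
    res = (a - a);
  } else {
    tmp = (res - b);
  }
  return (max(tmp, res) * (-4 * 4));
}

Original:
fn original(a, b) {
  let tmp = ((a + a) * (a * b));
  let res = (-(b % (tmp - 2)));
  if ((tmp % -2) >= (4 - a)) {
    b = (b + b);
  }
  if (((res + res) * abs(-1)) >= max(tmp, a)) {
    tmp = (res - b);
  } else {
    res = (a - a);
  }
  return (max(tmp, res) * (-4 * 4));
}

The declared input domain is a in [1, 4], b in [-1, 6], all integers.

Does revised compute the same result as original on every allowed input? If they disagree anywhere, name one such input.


There is a counterexample at a=1, b=-1: -32 on one side, -48 on the other.
original: tmp becomes -2; next res becomes 1; next ((tmp % -2) >= (4 - a)) evaluates to false; next (((res + res) * abs(-1)) >= max(tmp, a)) evaluates to true; next tmp becomes 2; next final value -32
revised: tmp becomes -2; next res becomes 1; next ((4 - a) >= (tmp % -2)) evaluates to true; next b becomes -2; next (!(!(((res + res) * abs(-1)) < max(tmp, a)))) evaluates to false; next tmp becomes 3; next final value -48
verdict: not equivalent; witness: a=1, b=-1


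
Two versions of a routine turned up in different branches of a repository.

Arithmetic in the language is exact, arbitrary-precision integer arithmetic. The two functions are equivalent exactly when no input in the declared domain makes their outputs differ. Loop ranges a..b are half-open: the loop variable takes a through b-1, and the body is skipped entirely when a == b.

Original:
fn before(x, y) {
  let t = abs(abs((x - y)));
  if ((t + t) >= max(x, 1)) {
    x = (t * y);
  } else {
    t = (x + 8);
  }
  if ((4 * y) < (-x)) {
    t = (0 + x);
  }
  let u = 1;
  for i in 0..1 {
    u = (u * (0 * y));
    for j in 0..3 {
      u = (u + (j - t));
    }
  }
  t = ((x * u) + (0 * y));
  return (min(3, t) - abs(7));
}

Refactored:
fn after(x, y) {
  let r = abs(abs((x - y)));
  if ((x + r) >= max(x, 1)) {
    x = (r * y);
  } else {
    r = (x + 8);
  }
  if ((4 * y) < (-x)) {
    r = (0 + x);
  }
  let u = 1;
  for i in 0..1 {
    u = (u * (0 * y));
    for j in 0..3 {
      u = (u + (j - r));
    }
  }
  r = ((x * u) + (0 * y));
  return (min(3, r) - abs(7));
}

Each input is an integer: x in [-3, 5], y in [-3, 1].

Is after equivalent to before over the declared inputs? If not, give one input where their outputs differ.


Run the pair on x=-3, y=-2.
before: t := 1 | ((t + t) >= max(x, 1)): true | x := -2 | ((4 * y) < (-x)): true | t := -2 | u := 1 | iter i=0: | u := 0 | iter j=0: | u := 2 | iter j=1: | u := 5 | iter j=2: | u := 9 | t := -18 | result -25
after: r := 1 | ((x + r) >= max(x, 1)): false | r := 5 | ((4 * y) < (-x)): true | r := -3 | u := 1 | iter i=0: | u := 0 | iter j=0: | u := 3 | iter j=1: | u := 7 | iter j=2: | u := 12 | r := -36 | result -43
-25 against -43: the behavior changed.
verdict: not equivalent; witness: x=-3, y=-2


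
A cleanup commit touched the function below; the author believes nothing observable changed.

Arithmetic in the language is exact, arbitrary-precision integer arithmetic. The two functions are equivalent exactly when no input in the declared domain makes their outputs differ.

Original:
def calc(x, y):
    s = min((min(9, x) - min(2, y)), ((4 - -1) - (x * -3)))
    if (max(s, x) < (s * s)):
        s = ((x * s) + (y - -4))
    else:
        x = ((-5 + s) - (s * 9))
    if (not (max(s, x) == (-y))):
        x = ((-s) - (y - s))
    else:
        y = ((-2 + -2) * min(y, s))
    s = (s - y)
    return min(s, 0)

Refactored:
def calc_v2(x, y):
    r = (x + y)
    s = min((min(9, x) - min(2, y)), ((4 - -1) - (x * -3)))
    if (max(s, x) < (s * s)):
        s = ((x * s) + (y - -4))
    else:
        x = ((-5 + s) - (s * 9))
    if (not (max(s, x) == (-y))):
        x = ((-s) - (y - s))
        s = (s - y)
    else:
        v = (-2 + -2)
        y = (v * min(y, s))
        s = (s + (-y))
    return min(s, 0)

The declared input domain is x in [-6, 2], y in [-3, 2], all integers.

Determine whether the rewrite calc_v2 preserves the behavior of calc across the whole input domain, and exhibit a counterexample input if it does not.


Reading the diff, among the changes: statement counts differ, and arithmetic usage differs, and local variable names differ.
As a probe, take x=2, y=-2: calc runs s becomes 4; next (max(s, x) < (s * s)) evaluates to true; next s becomes 10; next (not (max(s, x) == (-y))) evaluates to true; next x becomes 2; next s becomes 12; next final value 0; calc_v2 runs r becomes 0; next s becomes 4; next (max(s, x) < (s * s)) evaluates to true; next s becomes 10; next (not (max(s, x) == (-y))) evaluates to true; next x becomes 2; next s becomes 12; next final value 0; both end at 0.
Across all 54 domain points the two functions coincide.
verdict: equivalent


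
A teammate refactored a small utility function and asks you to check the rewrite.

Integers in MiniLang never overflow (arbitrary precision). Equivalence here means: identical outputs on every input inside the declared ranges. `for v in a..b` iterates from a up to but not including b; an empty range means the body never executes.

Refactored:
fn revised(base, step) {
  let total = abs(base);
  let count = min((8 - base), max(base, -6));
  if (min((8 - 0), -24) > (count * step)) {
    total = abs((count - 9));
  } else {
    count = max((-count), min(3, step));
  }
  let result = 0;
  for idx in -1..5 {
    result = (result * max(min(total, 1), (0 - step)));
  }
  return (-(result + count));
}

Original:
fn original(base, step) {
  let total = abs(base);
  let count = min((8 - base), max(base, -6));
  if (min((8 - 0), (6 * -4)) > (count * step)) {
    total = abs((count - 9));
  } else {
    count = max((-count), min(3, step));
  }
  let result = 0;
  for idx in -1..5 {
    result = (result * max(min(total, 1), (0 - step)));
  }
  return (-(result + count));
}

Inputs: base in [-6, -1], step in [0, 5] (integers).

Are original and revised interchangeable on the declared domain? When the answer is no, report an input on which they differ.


Reading the diff, among the changes: constant usage differs; also arithmetic usage differs.
Tracing base=-1, step=3: original: total=1, then count=-1, then (min((8 - 0), (6 * -4)) > (count * step)) is false, then count=3, then result=0, then (idx=-1), then result=0, then (idx=0), then result=0, then (idx=1), then result=0, then (idx=2), then result=0, then (idx=3), then result=0, then (idx=4), then result=0, then returns -3 | revised: total=1, then count=-1, then (min((8 - 0), -24) > (count * step)) is false, then count=3, then result=0, then (idx=-1), then result=0, then (idx=0), then result=0, then (idx=1), then result=0, then (idx=2), then result=0, then (idx=3), then result=0, then (idx=4), then result=0, then returns -3 — matching result -3.
Sweeping the whole domain (36 inputs) finds no disagreement.
verdict: equivalent


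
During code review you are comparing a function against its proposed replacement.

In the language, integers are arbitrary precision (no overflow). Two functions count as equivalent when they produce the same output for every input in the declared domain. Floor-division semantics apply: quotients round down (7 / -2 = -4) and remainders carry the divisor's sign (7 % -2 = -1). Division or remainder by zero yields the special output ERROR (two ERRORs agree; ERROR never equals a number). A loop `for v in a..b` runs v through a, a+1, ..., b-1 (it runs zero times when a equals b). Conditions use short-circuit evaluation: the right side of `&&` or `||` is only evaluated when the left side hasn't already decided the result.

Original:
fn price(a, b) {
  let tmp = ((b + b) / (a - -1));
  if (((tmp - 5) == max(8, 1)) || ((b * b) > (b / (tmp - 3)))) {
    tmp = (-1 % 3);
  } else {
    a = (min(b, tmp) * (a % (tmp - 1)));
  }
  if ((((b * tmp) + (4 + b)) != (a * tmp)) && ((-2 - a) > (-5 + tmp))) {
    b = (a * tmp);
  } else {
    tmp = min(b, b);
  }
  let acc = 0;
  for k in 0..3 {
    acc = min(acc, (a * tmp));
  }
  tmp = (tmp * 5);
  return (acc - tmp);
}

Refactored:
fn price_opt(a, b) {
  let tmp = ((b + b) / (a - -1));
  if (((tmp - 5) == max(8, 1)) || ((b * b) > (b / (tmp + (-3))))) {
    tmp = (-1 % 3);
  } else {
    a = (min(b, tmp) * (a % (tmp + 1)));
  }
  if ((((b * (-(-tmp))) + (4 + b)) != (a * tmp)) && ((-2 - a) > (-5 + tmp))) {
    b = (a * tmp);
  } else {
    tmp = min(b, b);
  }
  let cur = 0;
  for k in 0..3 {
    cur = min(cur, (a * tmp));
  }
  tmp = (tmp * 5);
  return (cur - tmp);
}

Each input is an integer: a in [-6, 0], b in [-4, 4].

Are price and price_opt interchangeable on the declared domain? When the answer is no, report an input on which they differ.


Run the pair on a=-2, b=-1.
price: tmp becomes 2; next (((tmp - 5) == max(8, 1)) || ((b * b) > (b / (tmp - 3)))) evaluates to false; next a becomes 0; next ((((b * tmp) + (4 + b)) != (a * tmp)) && ((-2 - a) > (-5 + tmp))) evaluates to true; next b becomes 0; next acc becomes 0; next at k=0:; next acc becomes 0; next at k=1:; next acc becomes 0; next at k=2:; next acc becomes 0; next tmp becomes 10; next final value -10
price_opt: tmp becomes 2; next (((tmp - 5) == max(8, 1)) || ((b * b) > (b / (tmp + (-3))))) evaluates to false; next a becomes -1; next ((((b * (-(-tmp))) + (4 + b)) != (a * tmp)) && ((-2 - a) > (-5 + tmp))) evaluates to true; next b becomes -2; next cur becomes 0; next at k=0:; next cur becomes -2; next at k=1:; next cur becomes -2; next at k=2:; next cur becomes -2; next tmp becomes 10; next final value -12
-10 and -12 differ, so these are not the same function on this domain.
verdict: not equivalent; witness: a=-2, b=-1


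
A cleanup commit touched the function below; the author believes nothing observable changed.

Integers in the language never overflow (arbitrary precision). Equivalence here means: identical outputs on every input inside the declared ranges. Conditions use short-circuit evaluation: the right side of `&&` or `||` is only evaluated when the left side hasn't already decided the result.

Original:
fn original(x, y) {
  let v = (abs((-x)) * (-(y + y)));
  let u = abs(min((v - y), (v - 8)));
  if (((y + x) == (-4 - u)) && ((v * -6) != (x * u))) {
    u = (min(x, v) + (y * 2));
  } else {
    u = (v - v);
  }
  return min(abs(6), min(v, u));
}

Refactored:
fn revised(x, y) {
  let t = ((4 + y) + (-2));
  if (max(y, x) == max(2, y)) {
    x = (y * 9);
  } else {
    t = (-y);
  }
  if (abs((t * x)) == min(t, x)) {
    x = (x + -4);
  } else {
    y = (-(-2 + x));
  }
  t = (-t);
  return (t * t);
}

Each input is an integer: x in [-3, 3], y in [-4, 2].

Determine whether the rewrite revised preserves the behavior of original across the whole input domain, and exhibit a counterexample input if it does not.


Consider the input x=-3, y=-4.
original: v=24, then u=16, then (((y + x) == (-4 - u)) && ((v * -6) != (x * u))) is false, then u=0, then returns 0
revised: t=-2, then (max(y, x) == max(2, y)) is false, then t=4, then (abs((t * x)) == min(t, x)) is false, then y=5, then t=-4, then returns 16
0 != 16, so the rewrite changes behavior.
verdict: not equivalent; witness: x=-3, y=-4


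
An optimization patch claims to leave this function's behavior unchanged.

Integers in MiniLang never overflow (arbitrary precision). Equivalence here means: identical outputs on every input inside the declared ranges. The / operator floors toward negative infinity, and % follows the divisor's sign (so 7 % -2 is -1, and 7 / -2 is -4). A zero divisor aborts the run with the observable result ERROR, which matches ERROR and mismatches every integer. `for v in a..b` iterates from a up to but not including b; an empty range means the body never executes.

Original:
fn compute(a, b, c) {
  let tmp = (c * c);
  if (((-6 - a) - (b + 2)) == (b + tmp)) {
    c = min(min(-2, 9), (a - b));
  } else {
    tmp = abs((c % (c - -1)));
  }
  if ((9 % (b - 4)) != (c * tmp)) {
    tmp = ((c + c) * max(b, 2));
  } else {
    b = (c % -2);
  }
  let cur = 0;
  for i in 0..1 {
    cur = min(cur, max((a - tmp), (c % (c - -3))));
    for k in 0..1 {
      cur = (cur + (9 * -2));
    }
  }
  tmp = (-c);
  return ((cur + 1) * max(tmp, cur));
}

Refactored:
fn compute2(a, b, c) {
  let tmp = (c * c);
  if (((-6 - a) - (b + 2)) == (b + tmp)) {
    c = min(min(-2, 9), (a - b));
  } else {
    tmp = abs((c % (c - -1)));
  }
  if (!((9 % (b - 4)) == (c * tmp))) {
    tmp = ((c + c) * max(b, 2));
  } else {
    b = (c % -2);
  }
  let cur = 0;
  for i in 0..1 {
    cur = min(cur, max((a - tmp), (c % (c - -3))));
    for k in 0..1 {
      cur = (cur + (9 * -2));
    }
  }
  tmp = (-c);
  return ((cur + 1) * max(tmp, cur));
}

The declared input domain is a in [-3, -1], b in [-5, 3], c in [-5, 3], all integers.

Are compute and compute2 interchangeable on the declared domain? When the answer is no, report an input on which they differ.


The two are interchangeable: comparison usage differs, plus boolean connective usage differs, and every declared input agrees.
One worked example (a=-2, b=2, c=-2) — compute: tmp := 4 | (((-6 - a) - (b + 2)) == (b + tmp)): false | tmp := 0 | ((9 % (b - 4)) != (c * tmp)): true | tmp := -8 | cur := 0 | iter i=0: | cur := 0 | iter k=0: | cur := -18 | tmp := 2 | result -34; compute2: tmp := 4 | (((-6 - a) - (b + 2)) == (b + tmp)): false | tmp := 0 | (!((9 % (b - 4)) == (c * tmp))): true | tmp := -8 | cur := 0 | iter i=0: | cur := 0 | iter k=0: | cur := -18 | tmp := 2 | result -34; agreement on -34.
Every one of the 243 inputs gives matching results.
verdict: equivalent


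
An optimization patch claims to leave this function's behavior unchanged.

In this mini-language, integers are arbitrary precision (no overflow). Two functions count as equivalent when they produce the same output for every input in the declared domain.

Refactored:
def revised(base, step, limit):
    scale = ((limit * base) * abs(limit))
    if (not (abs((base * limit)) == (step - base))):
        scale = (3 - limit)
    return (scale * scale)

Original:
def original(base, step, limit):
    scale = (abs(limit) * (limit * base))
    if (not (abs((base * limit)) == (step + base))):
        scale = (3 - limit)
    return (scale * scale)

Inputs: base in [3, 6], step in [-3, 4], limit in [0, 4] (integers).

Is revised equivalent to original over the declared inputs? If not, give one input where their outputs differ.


Take base=3, step=-3, limit=0.
original: scale := 0 | (not (abs((base * limit)) == (step + base))): false | result 0
revised: scale := 0 | (not (abs((base * limit)) == (step - base))): true | scale := 3 | result 9
0 vs 9 — the two versions disagree here.
verdict: not equivalent; witness: base=3, step=-3, limit=0
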